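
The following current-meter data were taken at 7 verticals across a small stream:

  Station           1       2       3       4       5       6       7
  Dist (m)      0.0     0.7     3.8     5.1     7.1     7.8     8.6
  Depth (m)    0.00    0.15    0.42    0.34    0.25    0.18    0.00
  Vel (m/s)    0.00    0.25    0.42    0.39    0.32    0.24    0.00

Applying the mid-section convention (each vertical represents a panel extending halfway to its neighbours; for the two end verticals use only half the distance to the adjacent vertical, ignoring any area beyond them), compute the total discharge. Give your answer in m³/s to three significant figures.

w_2 = (3.8 − 0.0)/2 = 1.9 m; q_2 = 0.25 × 0.15 × 1.9 = 0.07125 m³/s
w_3 = (5.1 − 0.7)/2 = 2.2 m; q_3 = 0.42 × 0.42 × 2.2 = 0.3881 m³/s
w_4 = (7.1 − 3.8)/2 = 1.65 m; q_4 = 0.39 × 0.34 × 1.65 = 0.2188 m³/s
w_5 = (7.8 − 5.1)/2 = 1.35 m; q_5 = 0.32 × 0.25 × 1.35 = 0.1080 m³/s
w_6 = (8.6 − 7.1)/2 = 0.75 m; q_6 = 0.24 × 0.18 × 0.75 = 0.03240 m³/s
Stations 1, 7 contribute zero (depth or velocity is 0).
Q = Σ qᵢ = 0.8185 m³/s

0.819 m³/s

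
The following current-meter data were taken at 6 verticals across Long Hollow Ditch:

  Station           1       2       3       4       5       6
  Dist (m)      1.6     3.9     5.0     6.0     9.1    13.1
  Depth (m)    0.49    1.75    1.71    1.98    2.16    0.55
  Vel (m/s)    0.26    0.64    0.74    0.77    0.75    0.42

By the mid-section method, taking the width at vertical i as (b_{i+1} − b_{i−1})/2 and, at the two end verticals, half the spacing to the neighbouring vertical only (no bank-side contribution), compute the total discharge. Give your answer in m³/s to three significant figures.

w_1 = (3.9 − 1.6)/2 = 1.15 m; q_1 = 0.26 × 0.49 × 1.15 = 0.1465 m³/s
w_2 = (5.0 − 1.6)/2 = 1.7 m; q_2 = 0.64 × 1.75 × 1.7 = 1.904 m³/s
w_3 = (6.0 − 3.9)/2 = 1.05 m; q_3 = 0.74 × 1.71 × 1.05 = 1.329 m³/s
w_4 = (9.1 − 5.0)/2 = 2.05 m; q_4 = 0.77 × 1.98 × 2.05 = 3.125 m³/s
w_5 = (13.1 − 6.0)/2 = 3.55 m; q_5 = 0.75 × 2.16 × 3.55 = 5.751 m³/s
w_6 = (13.1 − 9.1)/2 = 2 m; q_6 = 0.42 × 0.55 × 2 = 0.4620 m³/s
Q = Σ qᵢ = 12.72 m³/s

12.7 m³/s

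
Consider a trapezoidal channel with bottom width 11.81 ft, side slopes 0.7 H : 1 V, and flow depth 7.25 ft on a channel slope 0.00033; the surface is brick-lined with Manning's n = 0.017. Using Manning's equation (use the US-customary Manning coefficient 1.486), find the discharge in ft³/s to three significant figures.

502 ft³/s

A = (b + z·y)·y = (11.81 + 0.7×7.25)×7.25 = 122.4 ft²
P = b + 2y√(1+z²) = 11.81 + 2×7.25×√(1+0.7²) = 29.51 ft
R = A/P = 122.4/29.51 = 4.148 ft
Q = (1.486/n)·A·R^(2/3)·S^(1/2) = (1.486/0.017) × 122.4 × 4.148^(2/3) × 0.00033^(1/2) = 501.9 ft³/s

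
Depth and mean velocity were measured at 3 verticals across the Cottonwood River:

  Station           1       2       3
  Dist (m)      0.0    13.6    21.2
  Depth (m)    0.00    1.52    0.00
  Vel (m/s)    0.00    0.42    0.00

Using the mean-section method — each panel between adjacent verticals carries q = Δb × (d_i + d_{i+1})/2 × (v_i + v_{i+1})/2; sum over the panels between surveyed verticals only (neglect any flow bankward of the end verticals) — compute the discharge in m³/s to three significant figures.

Panel 1-2: Δb = 13.6 m, d̄ = (0.00+1.52)/2 = 0.76, v̄ = (0.00+0.42)/2 = 0.21 → q = 13.6×0.76×0.21 = 2.171 m³/s
Panel 2-3: Δb = 7.6 m, d̄ = (1.52+0.00)/2 = 0.76, v̄ = (0.42+0.00)/2 = 0.21 → q = 7.6×0.76×0.21 = 1.213 m³/s
Q = Σ q = 3.384 m³/s

3.38 m³/s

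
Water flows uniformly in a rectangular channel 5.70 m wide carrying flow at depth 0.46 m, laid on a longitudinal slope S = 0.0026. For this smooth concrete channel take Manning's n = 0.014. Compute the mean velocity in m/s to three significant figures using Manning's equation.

A = b·y = 5.70 × 0.46 = 2.622 m²
P = b + 2y = 5.70 + 2×0.46 = 6.620 m
R = A/P = 2.622/6.620 = 0.3961 m
Q = (1/n)·A·R^(2/3)·S^(1/2) = (1/0.014) × 2.622 × 0.3961^(2/3) × 0.0026^(1/2) = 5.150 m³/s
V = Q/A = 5.150/2.622 = 1.964 m/s

1.96 m/s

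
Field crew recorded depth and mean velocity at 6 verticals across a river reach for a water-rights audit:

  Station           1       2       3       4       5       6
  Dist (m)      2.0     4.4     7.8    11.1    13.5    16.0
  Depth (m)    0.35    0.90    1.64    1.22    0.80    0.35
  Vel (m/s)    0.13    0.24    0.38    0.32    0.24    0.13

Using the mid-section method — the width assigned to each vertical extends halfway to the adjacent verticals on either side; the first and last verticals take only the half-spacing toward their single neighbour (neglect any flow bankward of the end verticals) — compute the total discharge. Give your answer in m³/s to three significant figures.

w_1 = (4.4 − 2.0)/2 = 1.2 m; q_1 = 0.13 × 0.35 × 1.2 = 0.05460 m³/s
w_2 = (7.8 − 2.0)/2 = 2.9 m; q_2 = 0.24 × 0.90 × 2.9 = 0.6264 m³/s
w_3 = (11.1 − 4.4)/2 = 3.35 m; q_3 = 0.38 × 1.64 × 3.35 = 2.088 m³/s
w_4 = (13.5 − 7.8)/2 = 2.85 m; q_4 = 0.32 × 1.22 × 2.85 = 1.113 m³/s
w_5 = (16.0 − 11.1)/2 = 2.45 m; q_5 = 0.24 × 0.80 × 2.45 = 0.4704 m³/s
w_6 = (16.0 − 13.5)/2 = 1.25 m; q_6 = 0.13 × 0.35 × 1.25 = 0.05688 m³/s
Q = Σ qᵢ = 4.409 m³/s

4.41 m³/s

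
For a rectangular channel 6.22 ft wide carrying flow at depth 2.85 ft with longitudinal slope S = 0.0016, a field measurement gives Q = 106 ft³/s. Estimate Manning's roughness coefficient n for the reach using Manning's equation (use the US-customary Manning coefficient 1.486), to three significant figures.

0.0130

A = b·y = 6.22 × 2.85 = 17.73 ft²
P = b + 2y = 6.22 + 2×2.85 = 11.92 ft
R = A/P = 17.73/11.92 = 1.487 ft
n = (1.486/Q)·A·R^(2/3)·S^(1/2) = (1.486/106) × 17.73 × 1.303 × 0.04000 = 0.01295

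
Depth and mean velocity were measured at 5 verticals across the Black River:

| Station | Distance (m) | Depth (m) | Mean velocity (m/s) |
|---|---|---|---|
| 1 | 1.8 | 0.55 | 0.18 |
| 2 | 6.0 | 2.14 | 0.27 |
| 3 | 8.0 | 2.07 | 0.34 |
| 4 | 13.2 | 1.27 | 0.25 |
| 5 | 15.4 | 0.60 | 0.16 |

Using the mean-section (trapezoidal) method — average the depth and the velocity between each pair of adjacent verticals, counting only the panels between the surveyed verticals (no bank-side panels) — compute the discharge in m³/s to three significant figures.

5.54 m³/s

Panel 1-2: Δb = 4.2 m, d̄ = (0.55+2.14)/2 = 1.345, v̄ = (0.18+0.27)/2 = 0.225 → q = 4.2×1.345×0.225 = 1.271 m³/s
Panel 2-3: Δb = 2 m, d̄ = (2.14+2.07)/2 = 2.105, v̄ = (0.27+0.34)/2 = 0.305 → q = 2×2.105×0.305 = 1.284 m³/s
Panel 3-4: Δb = 5.2 m, d̄ = (2.07+1.27)/2 = 1.67, v̄ = (0.34+0.25)/2 = 0.295 → q = 5.2×1.67×0.295 = 2.562 m³/s
Panel 4-5: Δb = 2.2 m, d̄ = (1.27+0.60)/2 = 0.935, v̄ = (0.25+0.16)/2 = 0.205 → q = 2.2×0.935×0.205 = 0.4217 m³/s
Q = Σ q = 5.539 m³/s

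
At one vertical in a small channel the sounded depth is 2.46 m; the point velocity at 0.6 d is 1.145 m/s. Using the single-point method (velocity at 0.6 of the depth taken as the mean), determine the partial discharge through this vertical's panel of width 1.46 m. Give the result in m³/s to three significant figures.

v̄ = v₀.₆ = 1.145 m/s
q = v̄ × d × w = 1.145 × 2.46 × 1.46 = 4.112 m³/s

4.11 m³/s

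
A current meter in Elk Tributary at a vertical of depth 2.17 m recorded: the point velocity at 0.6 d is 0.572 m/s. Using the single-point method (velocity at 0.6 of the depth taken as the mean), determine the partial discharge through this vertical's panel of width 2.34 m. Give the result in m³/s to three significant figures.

2.90 m³/s

v̄ = v₀.₆ = 0.572 m/s
q = v̄ × d × w = 0.5720 × 2.17 × 2.34 = 2.905 m³/s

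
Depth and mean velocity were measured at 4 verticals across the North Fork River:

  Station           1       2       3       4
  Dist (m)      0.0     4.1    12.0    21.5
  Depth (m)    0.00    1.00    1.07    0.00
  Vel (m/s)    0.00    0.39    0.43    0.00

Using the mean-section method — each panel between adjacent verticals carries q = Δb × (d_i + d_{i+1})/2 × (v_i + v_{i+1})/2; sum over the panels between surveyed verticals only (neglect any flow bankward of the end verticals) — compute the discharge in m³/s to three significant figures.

Panel 1-2: Δb = 4.1 m, d̄ = (0.00+1.00)/2 = 0.5, v̄ = (0.00+0.39)/2 = 0.195 → q = 4.1×0.5×0.195 = 0.3998 m³/s
Panel 2-3: Δb = 7.9 m, d̄ = (1.00+1.07)/2 = 1.035, v̄ = (0.39+0.43)/2 = 0.41 → q = 7.9×1.035×0.41 = 3.352 m³/s
Panel 3-4: Δb = 9.5 m, d̄ = (1.07+0.00)/2 = 0.535, v̄ = (0.43+0.00)/2 = 0.215 → q = 9.5×0.535×0.215 = 1.093 m³/s
Q = Σ q = 4.845 m³/s

4.84 m³/s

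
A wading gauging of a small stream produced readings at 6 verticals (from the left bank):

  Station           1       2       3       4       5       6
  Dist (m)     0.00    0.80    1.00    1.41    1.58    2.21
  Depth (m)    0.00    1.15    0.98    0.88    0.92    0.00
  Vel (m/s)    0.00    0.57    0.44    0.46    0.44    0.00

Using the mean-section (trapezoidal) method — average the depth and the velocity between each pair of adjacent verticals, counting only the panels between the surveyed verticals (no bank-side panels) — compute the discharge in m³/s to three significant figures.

0.543 m³/s

Panel 1-2: Δb = 0.8 m, d̄ = (0.00+1.15)/2 = 0.575, v̄ = (0.00+0.57)/2 = 0.285 → q = 0.8×0.575×0.285 = 0.1311 m³/s
Panel 2-3: Δb = 0.2 m, d̄ = (1.15+0.98)/2 = 1.065, v̄ = (0.57+0.44)/2 = 0.505 → q = 0.2×1.065×0.505 = 0.1076 m³/s
Panel 3-4: Δb = 0.41 m, d̄ = (0.98+0.88)/2 = 0.93, v̄ = (0.44+0.46)/2 = 0.45 → q = 0.41×0.93×0.45 = 0.1716 m³/s
Panel 4-5: Δb = 0.17 m, d̄ = (0.88+0.92)/2 = 0.9, v̄ = (0.46+0.44)/2 = 0.45 → q = 0.17×0.9×0.45 = 0.06885 m³/s
Panel 5-6: Δb = 0.63 m, d̄ = (0.92+0.00)/2 = 0.46, v̄ = (0.44+0.00)/2 = 0.22 → q = 0.63×0.46×0.22 = 0.06376 m³/s
Q = Σ q = 0.5429 m³/s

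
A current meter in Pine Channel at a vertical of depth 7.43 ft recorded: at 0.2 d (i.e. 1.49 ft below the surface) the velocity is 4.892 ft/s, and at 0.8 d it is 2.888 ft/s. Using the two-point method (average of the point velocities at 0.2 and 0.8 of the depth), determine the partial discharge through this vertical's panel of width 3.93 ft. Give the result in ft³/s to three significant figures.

v̄ = (4.892 + 2.888) / 2 = 3.890 ft/s
q = v̄ × d × w = 3.890 × 7.43 × 3.93 = 113.6 ft³/s

114 ft³/s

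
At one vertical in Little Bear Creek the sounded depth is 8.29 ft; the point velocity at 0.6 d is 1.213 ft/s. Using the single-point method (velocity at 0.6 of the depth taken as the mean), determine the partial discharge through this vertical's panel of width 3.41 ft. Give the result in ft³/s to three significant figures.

34.3 ft³/s

v̄ = v₀.₆ = 1.213 ft/s
q = v̄ × d × w = 1.213 × 8.29 × 3.41 = 34.29 ft³/s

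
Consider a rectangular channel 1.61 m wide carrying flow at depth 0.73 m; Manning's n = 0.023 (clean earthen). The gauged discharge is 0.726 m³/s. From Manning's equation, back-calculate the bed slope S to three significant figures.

0.000726

A = b·y = 1.61 × 0.73 = 1.175 m²
P = b + 2y = 1.61 + 2×0.73 = 3.070 m
R = A/P = 1.175/3.070 = 0.3828 m
S = (Q·n / (1·A·R^(2/3)))² = (0.726×0.023 / (1×1.175×0.5272))² = 0.0007261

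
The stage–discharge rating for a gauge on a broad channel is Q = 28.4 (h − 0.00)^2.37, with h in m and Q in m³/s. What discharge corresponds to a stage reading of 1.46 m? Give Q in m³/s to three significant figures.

69.6 m³/s

Q = 28.4 × (1.46 − 0.00)^2.37 = 28.4 × 1.46^2.37 = 69.64 m³/s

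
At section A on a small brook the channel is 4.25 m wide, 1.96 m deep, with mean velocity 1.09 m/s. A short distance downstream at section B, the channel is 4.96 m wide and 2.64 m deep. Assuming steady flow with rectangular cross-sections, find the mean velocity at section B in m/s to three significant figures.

0.693 m/s

Q = A₁V₁ = (4.25×1.96) × 1.09 = 9.080 m³/s
A₂ = 4.96 × 2.64 = 13.09 m²
V₂ = Q/A₂ = 9.080/13.09 = 0.6934 m/s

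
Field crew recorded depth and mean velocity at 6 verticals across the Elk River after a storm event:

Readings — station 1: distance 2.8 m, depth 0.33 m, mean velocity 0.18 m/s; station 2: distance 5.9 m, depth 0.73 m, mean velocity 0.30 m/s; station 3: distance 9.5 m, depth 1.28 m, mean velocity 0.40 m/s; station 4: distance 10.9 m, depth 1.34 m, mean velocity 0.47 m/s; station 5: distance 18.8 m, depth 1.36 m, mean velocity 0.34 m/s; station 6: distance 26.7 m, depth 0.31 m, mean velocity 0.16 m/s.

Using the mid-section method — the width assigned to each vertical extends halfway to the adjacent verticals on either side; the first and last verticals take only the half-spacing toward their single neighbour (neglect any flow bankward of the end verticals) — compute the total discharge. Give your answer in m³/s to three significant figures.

w_1 = (5.9 − 2.8)/2 = 1.55 m; q_1 = 0.18 × 0.33 × 1.55 = 0.09207 m³/s
w_2 = (9.5 − 2.8)/2 = 3.35 m; q_2 = 0.30 × 0.73 × 3.35 = 0.7337 m³/s
w_3 = (10.9 − 5.9)/2 = 2.5 m; q_3 = 0.40 × 1.28 × 2.5 = 1.280 m³/s
w_4 = (18.8 − 9.5)/2 = 4.65 m; q_4 = 0.47 × 1.34 × 4.65 = 2.929 m³/s
w_5 = (26.7 − 10.9)/2 = 7.9 m; q_5 = 0.34 × 1.36 × 7.9 = 3.653 m³/s
w_6 = (26.7 − 18.8)/2 = 3.95 m; q_6 = 0.16 × 0.31 × 3.95 = 0.1959 m³/s
Q = Σ qᵢ = 8.883 m³/s

8.88 m³/s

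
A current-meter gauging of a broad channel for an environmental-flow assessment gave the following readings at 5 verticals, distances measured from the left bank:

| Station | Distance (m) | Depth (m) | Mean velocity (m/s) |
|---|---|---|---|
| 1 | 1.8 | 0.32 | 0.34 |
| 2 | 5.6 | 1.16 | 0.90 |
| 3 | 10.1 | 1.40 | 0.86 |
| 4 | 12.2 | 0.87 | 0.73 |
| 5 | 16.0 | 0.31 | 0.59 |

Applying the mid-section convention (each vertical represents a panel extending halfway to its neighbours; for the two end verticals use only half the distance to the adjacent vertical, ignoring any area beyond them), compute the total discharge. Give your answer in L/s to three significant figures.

10700 L/s

w_1 = (5.6 − 1.8)/2 = 1.9 m; q_1 = 0.34 × 0.32 × 1.9 = 0.2067 m³/s
w_2 = (10.1 − 1.8)/2 = 4.15 m; q_2 = 0.90 × 1.16 × 4.15 = 4.333 m³/s
w_3 = (12.2 − 5.6)/2 = 3.3 m; q_3 = 0.86 × 1.40 × 3.3 = 3.973 m³/s
w_4 = (16.0 − 10.1)/2 = 2.95 m; q_4 = 0.73 × 0.87 × 2.95 = 1.874 m³/s
w_5 = (16.0 − 12.2)/2 = 1.9 m; q_5 = 0.59 × 0.31 × 1.9 = 0.3475 m³/s
Q = Σ qᵢ = 10.73 m³/s
= 10.73 × 1000 = 10730 L/s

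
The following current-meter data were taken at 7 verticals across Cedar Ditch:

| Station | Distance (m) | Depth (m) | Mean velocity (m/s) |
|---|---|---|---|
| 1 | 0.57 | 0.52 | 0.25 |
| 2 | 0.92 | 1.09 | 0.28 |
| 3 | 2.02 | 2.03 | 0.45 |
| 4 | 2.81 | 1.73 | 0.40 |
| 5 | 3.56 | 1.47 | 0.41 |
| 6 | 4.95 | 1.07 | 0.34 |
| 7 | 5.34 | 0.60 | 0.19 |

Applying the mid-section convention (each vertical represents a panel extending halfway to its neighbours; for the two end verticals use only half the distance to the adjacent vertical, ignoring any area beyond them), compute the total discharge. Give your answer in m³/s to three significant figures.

w_1 = (0.92 − 0.57)/2 = 0.175 m; q_1 = 0.25 × 0.52 × 0.175 = 0.02275 m³/s
w_2 = (2.02 − 0.57)/2 = 0.725 m; q_2 = 0.28 × 1.09 × 0.725 = 0.2213 m³/s
w_3 = (2.81 − 0.92)/2 = 0.945 m; q_3 = 0.45 × 2.03 × 0.945 = 0.8633 m³/s
w_4 = (3.56 − 2.02)/2 = 0.77 m; q_4 = 0.40 × 1.73 × 0.77 = 0.5328 m³/s
w_5 = (4.95 − 2.81)/2 = 1.07 m; q_5 = 0.41 × 1.47 × 1.07 = 0.6449 m³/s
w_6 = (5.34 − 3.56)/2 = 0.89 m; q_6 = 0.34 × 1.07 × 0.89 = 0.3238 m³/s
w_7 = (5.34 − 4.95)/2 = 0.195 m; q_7 = 0.19 × 0.60 × 0.195 = 0.02223 m³/s
Q = Σ qᵢ = 2.631 m³/s

2.63 m³/s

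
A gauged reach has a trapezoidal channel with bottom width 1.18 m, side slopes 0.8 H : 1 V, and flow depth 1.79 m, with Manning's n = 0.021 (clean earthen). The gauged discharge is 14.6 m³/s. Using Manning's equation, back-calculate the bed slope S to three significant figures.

A = (b + z·y)·y = (1.18 + 0.8×1.79)×1.79 = 4.675 m²
P = b + 2y√(1+z²) = 1.18 + 2×1.79×√(1+0.8²) = 5.765 m
R = A/P = 4.675/5.765 = 0.8111 m
S = (Q·n / (1·A·R^(2/3)))² = (14.6×0.021 / (1×4.675×0.8697))² = 0.005685

0.00569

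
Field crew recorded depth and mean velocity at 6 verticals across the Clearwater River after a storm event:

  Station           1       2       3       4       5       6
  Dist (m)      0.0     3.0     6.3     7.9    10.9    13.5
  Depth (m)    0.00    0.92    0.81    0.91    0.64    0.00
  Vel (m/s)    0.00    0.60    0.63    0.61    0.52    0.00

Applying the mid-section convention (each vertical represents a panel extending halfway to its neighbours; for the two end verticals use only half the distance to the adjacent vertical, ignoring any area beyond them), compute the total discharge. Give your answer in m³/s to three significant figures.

w_2 = (6.3 − 0.0)/2 = 3.15 m; q_2 = 0.60 × 0.92 × 3.15 = 1.739 m³/s
w_3 = (7.9 − 3.0)/2 = 2.45 m; q_3 = 0.63 × 0.81 × 2.45 = 1.250 m³/s
w_4 = (10.9 − 6.3)/2 = 2.3 m; q_4 = 0.61 × 0.91 × 2.3 = 1.277 m³/s
w_5 = (13.5 − 7.9)/2 = 2.8 m; q_5 = 0.52 × 0.64 × 2.8 = 0.9318 m³/s
Stations 1, 6 contribute zero (depth or velocity is 0).
Q = Σ qᵢ = 5.198 m³/s

5.20 m³/s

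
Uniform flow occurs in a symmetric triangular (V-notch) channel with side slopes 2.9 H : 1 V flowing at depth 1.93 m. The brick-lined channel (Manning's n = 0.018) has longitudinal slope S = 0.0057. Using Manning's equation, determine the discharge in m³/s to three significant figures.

A = z·y² = 2.9×1.93² = 10.80 m²
P = 2y√(1+z²) = 2×1.93×√(1+2.9²) = 11.84 m
R = A/P = 10.80/11.84 = 0.9123 m
Q = (1/n)·A·R^(2/3)·S^(1/2) = (1/0.018) × 10.80 × 0.9123^(2/3) × 0.0057^(1/2) = 42.62 m³/s

42.6 m³/s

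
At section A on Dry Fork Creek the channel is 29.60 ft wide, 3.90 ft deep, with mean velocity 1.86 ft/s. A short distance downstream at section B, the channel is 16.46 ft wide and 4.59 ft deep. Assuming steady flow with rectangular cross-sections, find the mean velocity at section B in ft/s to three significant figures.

2.84 ft/s

Q = A₁V₁ = (29.60×3.90) × 1.86 = 214.7 ft³/s
A₂ = 16.46 × 4.59 = 75.55 ft²
V₂ = Q/A₂ = 214.7/75.55 = 2.842 ft/s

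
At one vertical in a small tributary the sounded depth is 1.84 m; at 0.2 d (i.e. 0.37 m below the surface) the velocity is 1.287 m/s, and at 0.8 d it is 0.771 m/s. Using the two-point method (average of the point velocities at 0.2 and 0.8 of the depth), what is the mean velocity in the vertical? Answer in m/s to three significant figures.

v̄ = (1.287 + 0.771) / 2 = 1.029 m/s

1.03 m/s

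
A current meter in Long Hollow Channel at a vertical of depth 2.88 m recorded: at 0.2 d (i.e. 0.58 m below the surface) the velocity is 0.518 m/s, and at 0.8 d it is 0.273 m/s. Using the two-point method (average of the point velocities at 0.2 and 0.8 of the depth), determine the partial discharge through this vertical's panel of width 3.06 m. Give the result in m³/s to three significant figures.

3.49 m³/s

v̄ = (0.518 + 0.273) / 2 = 0.3955 m/s
q = v̄ × d × w = 0.3955 × 2.88 × 3.06 = 3.485 m³/s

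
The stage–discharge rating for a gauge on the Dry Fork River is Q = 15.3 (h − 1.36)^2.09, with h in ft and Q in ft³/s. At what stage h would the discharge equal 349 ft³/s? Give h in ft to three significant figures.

h − h₀ = (Q/C)^(1/b) = (349/15.3)^(1/2.09) = 4.465 ft
h = 1.36 + 4.465 = 5.825 ft

5.83 ft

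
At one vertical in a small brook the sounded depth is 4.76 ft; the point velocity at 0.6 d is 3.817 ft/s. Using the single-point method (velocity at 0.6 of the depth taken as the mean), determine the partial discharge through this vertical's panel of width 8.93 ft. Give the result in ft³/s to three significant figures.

162 ft³/s

v̄ = v₀.₆ = 3.817 ft/s
q = v̄ × d × w = 3.817 × 4.76 × 8.93 = 162.2 ft³/s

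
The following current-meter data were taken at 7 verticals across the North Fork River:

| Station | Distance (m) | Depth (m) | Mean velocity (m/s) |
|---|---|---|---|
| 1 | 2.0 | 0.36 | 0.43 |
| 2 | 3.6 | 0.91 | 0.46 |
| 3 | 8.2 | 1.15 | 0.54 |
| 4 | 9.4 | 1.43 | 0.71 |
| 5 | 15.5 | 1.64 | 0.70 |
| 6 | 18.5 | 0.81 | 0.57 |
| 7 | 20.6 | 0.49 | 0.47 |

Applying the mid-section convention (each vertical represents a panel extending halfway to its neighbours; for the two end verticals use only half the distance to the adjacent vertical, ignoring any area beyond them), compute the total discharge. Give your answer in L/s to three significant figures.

13600 L/s

w_1 = (3.6 − 2.0)/2 = 0.8 m; q_1 = 0.43 × 0.36 × 0.8 = 0.1238 m³/s
w_2 = (8.2 − 2.0)/2 = 3.1 m; q_2 = 0.46 × 0.91 × 3.1 = 1.298 m³/s
w_3 = (9.4 − 3.6)/2 = 2.9 m; q_3 = 0.54 × 1.15 × 2.9 = 1.801 m³/s
w_4 = (15.5 − 8.2)/2 = 3.65 m; q_4 = 0.71 × 1.43 × 3.65 = 3.706 m³/s
w_5 = (18.5 − 9.4)/2 = 4.55 m; q_5 = 0.70 × 1.64 × 4.55 = 5.223 m³/s
w_6 = (20.6 − 15.5)/2 = 2.55 m; q_6 = 0.57 × 0.81 × 2.55 = 1.177 m³/s
w_7 = (20.6 − 18.5)/2 = 1.05 m; q_7 = 0.47 × 0.49 × 1.05 = 0.2418 m³/s
Q = Σ qᵢ = 13.57 m³/s
= 13.57 × 1000 = 13570 L/s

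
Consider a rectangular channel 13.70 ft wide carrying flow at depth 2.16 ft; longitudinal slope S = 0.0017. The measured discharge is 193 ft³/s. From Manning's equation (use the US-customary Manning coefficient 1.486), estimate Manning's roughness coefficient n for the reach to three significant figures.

A = b·y = 13.70 × 2.16 = 29.59 ft²
P = b + 2y = 13.70 + 2×2.16 = 18.02 ft
R = A/P = 29.59/18.02 = 1.642 ft
n = (1.486/Q)·A·R^(2/3)·S^(1/2) = (1.486/193) × 29.59 × 1.392 × 0.04123 = 0.01308

0.0131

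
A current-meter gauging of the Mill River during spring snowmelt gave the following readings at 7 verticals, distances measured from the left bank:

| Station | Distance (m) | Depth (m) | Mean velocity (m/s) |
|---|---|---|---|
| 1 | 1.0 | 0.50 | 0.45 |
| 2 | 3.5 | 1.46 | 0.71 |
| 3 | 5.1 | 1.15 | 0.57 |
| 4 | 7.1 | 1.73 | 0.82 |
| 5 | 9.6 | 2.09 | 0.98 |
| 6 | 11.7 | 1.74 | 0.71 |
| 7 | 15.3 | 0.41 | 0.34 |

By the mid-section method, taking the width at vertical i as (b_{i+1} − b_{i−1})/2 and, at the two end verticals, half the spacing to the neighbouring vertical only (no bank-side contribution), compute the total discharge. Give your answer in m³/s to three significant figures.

15.3 m³/s

w_1 = (3.5 − 1.0)/2 = 1.25 m; q_1 = 0.45 × 0.50 × 1.25 = 0.2813 m³/s
w_2 = (5.1 − 1.0)/2 = 2.05 m; q_2 = 0.71 × 1.46 × 2.05 = 2.125 m³/s
w_3 = (7.1 − 3.5)/2 = 1.8 m; q_3 = 0.57 × 1.15 × 1.8 = 1.180 m³/s
w_4 = (9.6 − 5.1)/2 = 2.25 m; q_4 = 0.82 × 1.73 × 2.25 = 3.192 m³/s
w_5 = (11.7 − 7.1)/2 = 2.3 m; q_5 = 0.98 × 2.09 × 2.3 = 4.711 m³/s
w_6 = (15.3 − 9.6)/2 = 2.85 m; q_6 = 0.71 × 1.74 × 2.85 = 3.521 m³/s
w_7 = (15.3 − 11.7)/2 = 1.8 m; q_7 = 0.34 × 0.41 × 1.8 = 0.2509 m³/s
Q = Σ qᵢ = 15.26 m³/s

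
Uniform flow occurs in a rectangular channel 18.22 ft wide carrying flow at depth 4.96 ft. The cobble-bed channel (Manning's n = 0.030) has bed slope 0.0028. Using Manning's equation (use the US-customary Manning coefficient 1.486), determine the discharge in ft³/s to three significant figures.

516 ft³/s

A = b·y = 18.22 × 4.96 = 90.37 ft²
P = b + 2y = 18.22 + 2×4.96 = 28.14 ft
R = A/P = 90.37/28.14 = 3.211 ft
Q = (1.486/n)·A·R^(2/3)·S^(1/2) = (1.486/0.030) × 90.37 × 3.211^(2/3) × 0.0028^(1/2) = 515.6 ft³/s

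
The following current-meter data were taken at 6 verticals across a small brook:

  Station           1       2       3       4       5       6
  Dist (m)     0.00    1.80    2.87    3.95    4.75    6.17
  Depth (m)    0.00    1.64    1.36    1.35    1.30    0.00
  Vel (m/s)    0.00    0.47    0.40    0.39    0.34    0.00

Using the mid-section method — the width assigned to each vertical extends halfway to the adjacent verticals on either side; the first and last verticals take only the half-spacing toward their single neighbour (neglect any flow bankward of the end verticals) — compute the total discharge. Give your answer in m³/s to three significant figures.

2.68 m³/s

w_2 = (2.87 − 0.00)/2 = 1.435 m; q_2 = 0.47 × 1.64 × 1.435 = 1.106 m³/s
w_3 = (3.95 − 1.80)/2 = 1.075 m; q_3 = 0.40 × 1.36 × 1.075 = 0.5848 m³/s
w_4 = (4.75 − 2.87)/2 = 0.94 m; q_4 = 0.39 × 1.35 × 0.94 = 0.4949 m³/s
w_5 = (6.17 − 3.95)/2 = 1.11 m; q_5 = 0.34 × 1.30 × 1.11 = 0.4906 m³/s
Stations 1, 6 contribute zero (depth or velocity is 0).
Q = Σ qᵢ = 2.676 m³/s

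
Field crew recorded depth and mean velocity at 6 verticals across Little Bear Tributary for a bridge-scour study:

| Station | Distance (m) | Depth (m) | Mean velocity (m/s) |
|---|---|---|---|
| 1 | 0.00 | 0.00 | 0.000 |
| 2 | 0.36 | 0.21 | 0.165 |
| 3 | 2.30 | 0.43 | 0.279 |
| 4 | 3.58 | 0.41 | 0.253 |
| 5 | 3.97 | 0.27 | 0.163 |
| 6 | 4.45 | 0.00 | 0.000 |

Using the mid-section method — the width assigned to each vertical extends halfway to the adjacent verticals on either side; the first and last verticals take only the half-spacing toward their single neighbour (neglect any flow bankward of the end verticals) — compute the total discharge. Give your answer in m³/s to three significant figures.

w_2 = (2.30 − 0.00)/2 = 1.15 m; q_2 = 0.165 × 0.21 × 1.15 = 0.03985 m³/s
w_3 = (3.58 − 0.36)/2 = 1.61 m; q_3 = 0.279 × 0.43 × 1.61 = 0.1932 m³/s
w_4 = (3.97 − 2.30)/2 = 0.835 m; q_4 = 0.253 × 0.41 × 0.835 = 0.08661 m³/s
w_5 = (4.45 − 3.58)/2 = 0.435 m; q_5 = 0.163 × 0.27 × 0.435 = 0.01914 m³/s
Stations 1, 6 contribute zero (depth or velocity is 0).
Q = Σ qᵢ = 0.3388 m³/s

0.339 m³/s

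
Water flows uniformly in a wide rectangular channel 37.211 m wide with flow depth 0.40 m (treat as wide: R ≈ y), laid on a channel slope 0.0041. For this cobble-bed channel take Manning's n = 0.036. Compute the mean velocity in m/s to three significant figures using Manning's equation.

0.966 m/s

A = b·y = 37.211 × 0.40 = 14.88 m²
Wide channel: R ≈ y = 0.40 m
Q = (1/n)·A·R^(2/3)·S^(1/2) = (1/0.036) × 14.88 × 0.4000^(2/3) × 0.0041^(1/2) = 14.37 m³/s
V = Q/A = 14.37/14.88 = 0.9656 m/s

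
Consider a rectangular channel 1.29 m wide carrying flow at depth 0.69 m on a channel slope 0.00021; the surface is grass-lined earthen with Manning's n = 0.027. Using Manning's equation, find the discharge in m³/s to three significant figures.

0.230 m³/s

A = b·y = 1.29 × 0.69 = 0.8901 m²
P = b + 2y = 1.29 + 2×0.69 = 2.670 m
R = A/P = 0.8901/2.670 = 0.3334 m
Q = (1/n)·A·R^(2/3)·S^(1/2) = (1/0.027) × 0.8901 × 0.3334^(2/3) × 0.00021^(1/2) = 0.2297 m³/s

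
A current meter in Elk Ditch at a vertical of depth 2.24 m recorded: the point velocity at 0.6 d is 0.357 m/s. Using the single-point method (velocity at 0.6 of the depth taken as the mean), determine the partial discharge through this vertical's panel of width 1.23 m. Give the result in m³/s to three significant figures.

0.984 m³/s

v̄ = v₀.₆ = 0.357 m/s
q = v̄ × d × w = 0.3570 × 2.24 × 1.23 = 0.9836 m³/s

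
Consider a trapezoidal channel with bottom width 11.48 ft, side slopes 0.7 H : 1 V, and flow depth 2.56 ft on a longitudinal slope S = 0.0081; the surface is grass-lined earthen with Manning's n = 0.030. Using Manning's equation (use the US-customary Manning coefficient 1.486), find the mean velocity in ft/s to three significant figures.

6.88 ft/s

A = (b + z·y)·y = (11.48 + 0.7×2.56)×2.56 = 33.98 ft²
P = b + 2y√(1+z²) = 11.48 + 2×2.56×√(1+0.7²) = 17.73 ft
R = A/P = 33.98/17.73 = 1.916 ft
Q = (1.486/n)·A·R^(2/3)·S^(1/2) = (1.486/0.030) × 33.98 × 1.916^(2/3) × 0.0081^(1/2) = 233.7 ft³/s
V = Q/A = 233.7/33.98 = 6.878 ft/s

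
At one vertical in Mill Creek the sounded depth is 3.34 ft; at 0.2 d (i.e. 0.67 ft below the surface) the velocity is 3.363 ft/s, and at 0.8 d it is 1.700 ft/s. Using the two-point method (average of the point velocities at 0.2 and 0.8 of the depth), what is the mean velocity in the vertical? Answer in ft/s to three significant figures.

2.53 ft/s

v̄ = (3.363 + 1.700) / 2 = 2.532 ft/s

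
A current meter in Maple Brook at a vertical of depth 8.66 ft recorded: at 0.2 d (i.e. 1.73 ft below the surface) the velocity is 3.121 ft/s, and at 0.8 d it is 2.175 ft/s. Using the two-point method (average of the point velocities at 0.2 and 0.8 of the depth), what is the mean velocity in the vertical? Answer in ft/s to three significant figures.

v̄ = (3.121 + 2.175) / 2 = 2.648 ft/s

2.65 ft/s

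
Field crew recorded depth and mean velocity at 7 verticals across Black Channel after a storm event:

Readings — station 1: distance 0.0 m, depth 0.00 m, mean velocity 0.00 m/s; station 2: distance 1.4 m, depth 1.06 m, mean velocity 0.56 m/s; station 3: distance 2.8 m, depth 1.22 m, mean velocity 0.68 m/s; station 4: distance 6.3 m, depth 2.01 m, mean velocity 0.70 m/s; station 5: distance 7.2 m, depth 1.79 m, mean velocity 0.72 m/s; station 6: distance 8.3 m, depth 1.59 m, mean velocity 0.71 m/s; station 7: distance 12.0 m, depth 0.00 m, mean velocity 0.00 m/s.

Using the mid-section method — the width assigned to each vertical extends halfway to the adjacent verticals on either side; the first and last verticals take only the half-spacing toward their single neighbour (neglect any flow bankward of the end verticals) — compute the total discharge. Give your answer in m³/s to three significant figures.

9.96 m³/s

w_2 = (2.8 − 0.0)/2 = 1.4 m; q_2 = 0.56 × 1.06 × 1.4 = 0.8310 m³/s
w_3 = (6.3 − 1.4)/2 = 2.45 m; q_3 = 0.68 × 1.22 × 2.45 = 2.033 m³/s
w_4 = (7.2 − 2.8)/2 = 2.2 m; q_4 = 0.70 × 2.01 × 2.2 = 3.095 m³/s
w_5 = (8.3 − 6.3)/2 = 1 m; q_5 = 0.72 × 1.79 × 1 = 1.289 m³/s
w_6 = (12.0 − 7.2)/2 = 2.4 m; q_6 = 0.71 × 1.59 × 2.4 = 2.709 m³/s
Stations 1, 7 contribute zero (depth or velocity is 0).
Q = Σ qᵢ = 9.957 m³/s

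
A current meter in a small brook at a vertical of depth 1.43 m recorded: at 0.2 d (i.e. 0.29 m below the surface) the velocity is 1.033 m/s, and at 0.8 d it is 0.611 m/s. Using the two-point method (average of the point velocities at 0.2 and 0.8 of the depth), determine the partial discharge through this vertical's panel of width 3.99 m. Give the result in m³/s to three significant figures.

4.69 m³/s

v̄ = (1.033 + 0.611) / 2 = 0.8220 m/s
q = v̄ × d × w = 0.8220 × 1.43 × 3.99 = 4.690 m³/s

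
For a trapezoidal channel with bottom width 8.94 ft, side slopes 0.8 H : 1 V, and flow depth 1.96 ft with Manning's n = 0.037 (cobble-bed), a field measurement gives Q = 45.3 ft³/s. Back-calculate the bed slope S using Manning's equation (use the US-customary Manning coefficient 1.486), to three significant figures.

0.00179

A = (b + z·y)·y = (8.94 + 0.8×1.96)×1.96 = 20.60 ft²
P = b + 2y√(1+z²) = 8.94 + 2×1.96×√(1+0.8²) = 13.96 ft
R = A/P = 20.60/13.96 = 1.475 ft
S = (Q·n / (1.486·A·R^(2/3)))² = (45.3×0.037 / (1.486×20.60×1.296))² = 0.001786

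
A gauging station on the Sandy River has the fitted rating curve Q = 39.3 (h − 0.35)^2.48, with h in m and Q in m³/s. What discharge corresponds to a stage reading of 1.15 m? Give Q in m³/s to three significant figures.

Q = 39.3 × (1.15 − 0.35)^2.48 = 39.3 × 0.8^2.48 = 22.60 m³/s

22.6 m³/s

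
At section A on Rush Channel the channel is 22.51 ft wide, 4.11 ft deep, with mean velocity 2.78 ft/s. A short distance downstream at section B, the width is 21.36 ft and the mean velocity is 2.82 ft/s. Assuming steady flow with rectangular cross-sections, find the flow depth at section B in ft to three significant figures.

4.27 ft

Q = A₁V₁ = (22.51×4.11) × 2.78 = 257.2 ft³/s
d₂ = Q/(b₂ V₂) = 257.2/(21.36×2.82) = 4.270 ft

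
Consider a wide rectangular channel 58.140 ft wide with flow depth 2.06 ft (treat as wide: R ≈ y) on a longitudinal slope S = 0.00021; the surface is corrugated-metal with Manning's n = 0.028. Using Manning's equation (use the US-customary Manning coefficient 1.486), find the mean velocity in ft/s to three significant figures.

A = b·y = 58.140 × 2.06 = 119.8 ft²
Wide channel: R ≈ y = 2.06 ft
Q = (1.486/n)·A·R^(2/3)·S^(1/2) = (1.486/0.028) × 119.8 × 2.060^(2/3) × 0.00021^(1/2) = 149.1 ft³/s
V = Q/A = 149.1/119.8 = 1.245 ft/s

1.25 ft/s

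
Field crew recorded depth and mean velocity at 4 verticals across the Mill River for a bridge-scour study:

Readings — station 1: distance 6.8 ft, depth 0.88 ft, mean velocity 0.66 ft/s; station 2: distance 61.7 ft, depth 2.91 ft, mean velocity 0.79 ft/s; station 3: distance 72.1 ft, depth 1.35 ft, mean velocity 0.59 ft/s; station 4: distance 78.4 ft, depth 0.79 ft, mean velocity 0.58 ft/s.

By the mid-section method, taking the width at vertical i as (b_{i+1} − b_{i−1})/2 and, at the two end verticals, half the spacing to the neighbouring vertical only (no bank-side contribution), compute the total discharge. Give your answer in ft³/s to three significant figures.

w_1 = (61.7 − 6.8)/2 = 27.45 ft; q_1 = 0.66 × 0.88 × 27.45 = 15.94 ft³/s
w_2 = (72.1 − 6.8)/2 = 32.65 ft; q_2 = 0.79 × 2.91 × 32.65 = 75.06 ft³/s
w_3 = (78.4 − 61.7)/2 = 8.35 ft; q_3 = 0.59 × 1.35 × 8.35 = 6.651 ft³/s
w_4 = (78.4 − 72.1)/2 = 3.15 ft; q_4 = 0.58 × 0.79 × 3.15 = 1.443 ft³/s
Q = Σ qᵢ = 99.10 ft³/s

99.1 ft³/s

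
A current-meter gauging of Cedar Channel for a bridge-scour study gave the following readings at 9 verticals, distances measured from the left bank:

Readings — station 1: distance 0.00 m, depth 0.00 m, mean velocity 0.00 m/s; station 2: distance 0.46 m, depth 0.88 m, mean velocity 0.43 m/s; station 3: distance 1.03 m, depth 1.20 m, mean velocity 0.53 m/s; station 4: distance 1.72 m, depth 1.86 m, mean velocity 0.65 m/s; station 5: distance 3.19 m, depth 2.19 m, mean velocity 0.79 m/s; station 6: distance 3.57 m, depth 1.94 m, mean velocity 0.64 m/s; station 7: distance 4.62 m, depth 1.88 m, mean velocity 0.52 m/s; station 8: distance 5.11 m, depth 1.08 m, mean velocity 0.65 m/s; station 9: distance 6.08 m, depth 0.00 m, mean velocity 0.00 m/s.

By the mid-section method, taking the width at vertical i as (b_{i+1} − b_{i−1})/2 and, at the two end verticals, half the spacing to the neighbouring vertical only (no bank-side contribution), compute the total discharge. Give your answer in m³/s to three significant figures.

w_2 = (1.03 − 0.00)/2 = 0.515 m; q_2 = 0.43 × 0.88 × 0.515 = 0.1949 m³/s
w_3 = (1.72 − 0.46)/2 = 0.63 m; q_3 = 0.53 × 1.20 × 0.63 = 0.4007 m³/s
w_4 = (3.19 − 1.03)/2 = 1.08 m; q_4 = 0.65 × 1.86 × 1.08 = 1.306 m³/s
w_5 = (3.57 − 1.72)/2 = 0.925 m; q_5 = 0.79 × 2.19 × 0.925 = 1.600 m³/s
w_6 = (4.62 − 3.19)/2 = 0.715 m; q_6 = 0.64 × 1.94 × 0.715 = 0.8877 m³/s
w_7 = (5.11 − 3.57)/2 = 0.77 m; q_7 = 0.52 × 1.88 × 0.77 = 0.7528 m³/s
w_8 = (6.08 − 4.62)/2 = 0.73 m; q_8 = 0.65 × 1.08 × 0.73 = 0.5125 m³/s
Stations 1, 9 contribute zero (depth or velocity is 0).
Q = Σ qᵢ = 5.655 m³/s

5.65 m³/s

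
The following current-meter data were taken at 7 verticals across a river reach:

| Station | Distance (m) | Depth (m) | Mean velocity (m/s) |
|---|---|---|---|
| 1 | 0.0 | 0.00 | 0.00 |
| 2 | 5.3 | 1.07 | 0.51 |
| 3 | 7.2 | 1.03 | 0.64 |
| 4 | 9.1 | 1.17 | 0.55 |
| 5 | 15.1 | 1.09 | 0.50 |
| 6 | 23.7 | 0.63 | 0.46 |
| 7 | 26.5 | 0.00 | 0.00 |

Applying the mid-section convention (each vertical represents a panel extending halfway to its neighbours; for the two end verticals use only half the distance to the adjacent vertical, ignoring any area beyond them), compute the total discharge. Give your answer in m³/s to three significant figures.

w_2 = (7.2 − 0.0)/2 = 3.6 m; q_2 = 0.51 × 1.07 × 3.6 = 1.965 m³/s
w_3 = (9.1 − 5.3)/2 = 1.9 m; q_3 = 0.64 × 1.03 × 1.9 = 1.252 m³/s
w_4 = (15.1 − 7.2)/2 = 3.95 m; q_4 = 0.55 × 1.17 × 3.95 = 2.542 m³/s
w_5 = (23.7 − 9.1)/2 = 7.3 m; q_5 = 0.50 × 1.09 × 7.3 = 3.979 m³/s
w_6 = (26.5 − 15.1)/2 = 5.7 m; q_6 = 0.46 × 0.63 × 5.7 = 1.652 m³/s
Stations 1, 7 contribute zero (depth or velocity is 0).
Q = Σ qᵢ = 11.39 m³/s

11.4 m³/s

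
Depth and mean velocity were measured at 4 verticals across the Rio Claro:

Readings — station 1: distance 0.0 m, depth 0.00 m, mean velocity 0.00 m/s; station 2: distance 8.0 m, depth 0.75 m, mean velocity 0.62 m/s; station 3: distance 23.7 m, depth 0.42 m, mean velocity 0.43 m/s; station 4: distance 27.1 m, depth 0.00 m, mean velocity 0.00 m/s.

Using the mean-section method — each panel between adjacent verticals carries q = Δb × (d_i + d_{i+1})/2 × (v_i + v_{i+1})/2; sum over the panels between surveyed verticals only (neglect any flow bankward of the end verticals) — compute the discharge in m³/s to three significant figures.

Panel 1-2: Δb = 8 m, d̄ = (0.00+0.75)/2 = 0.375, v̄ = (0.00+0.62)/2 = 0.31 → q = 8×0.375×0.31 = 0.9300 m³/s
Panel 2-3: Δb = 15.7 m, d̄ = (0.75+0.42)/2 = 0.585, v̄ = (0.62+0.43)/2 = 0.525 → q = 15.7×0.585×0.525 = 4.822 m³/s
Panel 3-4: Δb = 3.4 m, d̄ = (0.42+0.00)/2 = 0.21, v̄ = (0.43+0.00)/2 = 0.215 → q = 3.4×0.21×0.215 = 0.1535 m³/s
Q = Σ q = 5.905 m³/s

5.91 m³/s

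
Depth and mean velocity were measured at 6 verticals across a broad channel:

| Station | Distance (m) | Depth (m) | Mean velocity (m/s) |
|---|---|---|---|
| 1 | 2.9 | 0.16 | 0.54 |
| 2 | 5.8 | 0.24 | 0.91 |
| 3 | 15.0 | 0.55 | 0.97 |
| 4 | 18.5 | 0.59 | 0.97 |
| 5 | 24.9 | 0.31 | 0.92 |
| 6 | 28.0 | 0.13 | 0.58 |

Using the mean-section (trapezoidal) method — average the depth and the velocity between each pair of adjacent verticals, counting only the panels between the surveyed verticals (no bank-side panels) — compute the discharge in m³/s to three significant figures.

Panel 1-2: Δb = 2.9 m, d̄ = (0.16+0.24)/2 = 0.2, v̄ = (0.54+0.91)/2 = 0.725 → q = 2.9×0.2×0.725 = 0.4205 m³/s
Panel 2-3: Δb = 9.2 m, d̄ = (0.24+0.55)/2 = 0.395, v̄ = (0.91+0.97)/2 = 0.94 → q = 9.2×0.395×0.94 = 3.416 m³/s
Panel 3-4: Δb = 3.5 m, d̄ = (0.55+0.59)/2 = 0.57, v̄ = (0.97+0.97)/2 = 0.97 → q = 3.5×0.57×0.97 = 1.935 m³/s
Panel 4-5: Δb = 6.4 m, d̄ = (0.59+0.31)/2 = 0.45, v̄ = (0.97+0.92)/2 = 0.945 → q = 6.4×0.45×0.945 = 2.722 m³/s
Panel 5-6: Δb = 3.1 m, d̄ = (0.31+0.13)/2 = 0.22, v̄ = (0.92+0.58)/2 = 0.75 → q = 3.1×0.22×0.75 = 0.5115 m³/s
Q = Σ q = 9.005 m³/s

9.00 m³/s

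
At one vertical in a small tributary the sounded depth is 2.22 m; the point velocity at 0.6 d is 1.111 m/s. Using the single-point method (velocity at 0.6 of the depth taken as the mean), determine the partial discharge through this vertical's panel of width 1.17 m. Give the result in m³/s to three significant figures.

2.89 m³/s

v̄ = v₀.₆ = 1.111 m/s
q = v̄ × d × w = 1.111 × 2.22 × 1.17 = 2.886 m³/s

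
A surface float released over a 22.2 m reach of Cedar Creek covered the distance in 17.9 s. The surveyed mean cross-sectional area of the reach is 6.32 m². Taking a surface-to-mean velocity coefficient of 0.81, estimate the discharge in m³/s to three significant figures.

6.35 m³/s

v_surface = L / t̄ = 22.2 / 17.9 = 1.240 m/s
v_mean = 0.81 × 1.240 = 1.005 m/s
Q = A × v_mean = 6.32 × 1.005 = 6.349 m³/s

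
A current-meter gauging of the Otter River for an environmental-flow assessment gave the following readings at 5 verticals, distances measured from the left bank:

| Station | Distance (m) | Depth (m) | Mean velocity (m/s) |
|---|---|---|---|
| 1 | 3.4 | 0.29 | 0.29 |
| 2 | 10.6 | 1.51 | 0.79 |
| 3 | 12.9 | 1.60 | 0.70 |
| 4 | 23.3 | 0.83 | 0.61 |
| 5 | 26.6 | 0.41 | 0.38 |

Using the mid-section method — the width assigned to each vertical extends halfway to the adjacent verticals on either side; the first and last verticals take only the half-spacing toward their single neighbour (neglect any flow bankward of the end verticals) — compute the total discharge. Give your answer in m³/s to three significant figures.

16.8 m³/s

w_1 = (10.6 − 3.4)/2 = 3.6 m; q_1 = 0.29 × 0.29 × 3.6 = 0.3028 m³/s
w_2 = (12.9 − 3.4)/2 = 4.75 m; q_2 = 0.79 × 1.51 × 4.75 = 5.666 m³/s
w_3 = (23.3 − 10.6)/2 = 6.35 m; q_3 = 0.70 × 1.60 × 6.35 = 7.112 m³/s
w_4 = (26.6 − 12.9)/2 = 6.85 m; q_4 = 0.61 × 0.83 × 6.85 = 3.468 m³/s
w_5 = (26.6 − 23.3)/2 = 1.65 m; q_5 = 0.38 × 0.41 × 1.65 = 0.2571 m³/s
Q = Σ qᵢ = 16.81 m³/s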